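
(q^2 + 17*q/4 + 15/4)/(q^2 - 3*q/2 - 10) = (4*q^2 + 17*q + 15)/(2*(2*q^2 - 3*q - 20))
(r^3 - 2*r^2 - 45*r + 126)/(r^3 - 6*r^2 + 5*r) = (r^3 - 2*r^2 - 45*r + 126)/(r*(r^2 - 6*r + 5))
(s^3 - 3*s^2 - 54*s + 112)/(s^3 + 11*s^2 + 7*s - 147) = (s^2 - 10*s + 16)/(s^2 + 4*s - 21)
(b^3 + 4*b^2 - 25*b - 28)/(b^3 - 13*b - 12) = (b + 7)/(b + 3)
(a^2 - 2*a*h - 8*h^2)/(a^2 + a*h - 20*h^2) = (a + 2*h)/(a + 5*h)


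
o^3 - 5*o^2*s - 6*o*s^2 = o*(o - 6*s)*(o + s)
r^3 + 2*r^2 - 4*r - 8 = (r - 2)*(r + 2)^2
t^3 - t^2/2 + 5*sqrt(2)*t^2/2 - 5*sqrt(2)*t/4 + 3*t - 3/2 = (t - 1/2)*(t + sqrt(2))*(t + 3*sqrt(2)/2)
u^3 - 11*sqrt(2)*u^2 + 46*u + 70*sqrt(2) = (u - 7*sqrt(2))*(u - 5*sqrt(2))*(u + sqrt(2))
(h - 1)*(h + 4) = h^2 + 3*h - 4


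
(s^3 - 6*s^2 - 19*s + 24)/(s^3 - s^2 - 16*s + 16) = (s^2 - 5*s - 24)/(s^2 - 16)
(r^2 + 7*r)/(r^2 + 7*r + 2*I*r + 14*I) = r/(r + 2*I)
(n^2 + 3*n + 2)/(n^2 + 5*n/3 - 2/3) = 3*(n + 1)/(3*n - 1)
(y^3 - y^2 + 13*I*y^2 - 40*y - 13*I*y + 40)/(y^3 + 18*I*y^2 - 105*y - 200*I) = (y - 1)/(y + 5*I)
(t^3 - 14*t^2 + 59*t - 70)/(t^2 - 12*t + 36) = (t^3 - 14*t^2 + 59*t - 70)/(t^2 - 12*t + 36)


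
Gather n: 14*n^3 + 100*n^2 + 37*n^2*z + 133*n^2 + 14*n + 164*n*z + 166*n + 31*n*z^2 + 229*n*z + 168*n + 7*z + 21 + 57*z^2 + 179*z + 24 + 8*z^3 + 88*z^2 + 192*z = 14*n^3 + n^2*(37*z + 233) + n*(31*z^2 + 393*z + 348) + 8*z^3 + 145*z^2 + 378*z + 45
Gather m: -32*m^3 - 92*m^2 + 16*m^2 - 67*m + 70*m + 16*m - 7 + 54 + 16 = -32*m^3 - 76*m^2 + 19*m + 63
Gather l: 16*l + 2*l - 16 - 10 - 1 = 18*l - 27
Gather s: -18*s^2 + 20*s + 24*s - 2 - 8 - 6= -18*s^2 + 44*s - 16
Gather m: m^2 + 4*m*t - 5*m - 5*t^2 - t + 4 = m^2 + m*(4*t - 5) - 5*t^2 - t + 4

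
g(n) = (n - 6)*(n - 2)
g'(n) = 2*n - 8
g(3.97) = -4.00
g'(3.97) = -0.06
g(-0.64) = 17.53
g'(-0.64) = -9.28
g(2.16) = -0.61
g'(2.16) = -3.68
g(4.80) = -3.36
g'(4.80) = 1.60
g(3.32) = -3.54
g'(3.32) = -1.36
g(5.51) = -1.72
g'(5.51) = 3.02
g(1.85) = 0.62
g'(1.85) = -4.30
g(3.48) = -3.73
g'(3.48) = -1.04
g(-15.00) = 357.00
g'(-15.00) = -38.00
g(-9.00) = 165.00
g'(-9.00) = -26.00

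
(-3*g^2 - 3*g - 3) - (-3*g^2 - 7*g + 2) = 4*g - 5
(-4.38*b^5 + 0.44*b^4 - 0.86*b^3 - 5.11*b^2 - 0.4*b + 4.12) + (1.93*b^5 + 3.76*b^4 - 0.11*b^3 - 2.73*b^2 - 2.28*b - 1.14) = -2.45*b^5 + 4.2*b^4 - 0.97*b^3 - 7.84*b^2 - 2.68*b + 2.98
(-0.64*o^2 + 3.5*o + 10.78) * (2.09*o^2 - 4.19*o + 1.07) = -1.3376*o^4 + 9.9966*o^3 + 7.1804*o^2 - 41.4232*o + 11.5346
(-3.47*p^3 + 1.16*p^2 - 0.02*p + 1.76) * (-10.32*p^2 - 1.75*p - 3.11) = 35.8104*p^5 - 5.8987*p^4 + 8.9681*p^3 - 21.7358*p^2 - 3.0178*p - 5.4736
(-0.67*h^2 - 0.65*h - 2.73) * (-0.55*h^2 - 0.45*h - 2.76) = 0.3685*h^4 + 0.659*h^3 + 3.6432*h^2 + 3.0225*h + 7.5348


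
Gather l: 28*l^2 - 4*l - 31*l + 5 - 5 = 28*l^2 - 35*l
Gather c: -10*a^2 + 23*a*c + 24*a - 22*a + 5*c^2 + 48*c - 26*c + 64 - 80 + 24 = -10*a^2 + 2*a + 5*c^2 + c*(23*a + 22) + 8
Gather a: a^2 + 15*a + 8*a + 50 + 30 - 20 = a^2 + 23*a + 60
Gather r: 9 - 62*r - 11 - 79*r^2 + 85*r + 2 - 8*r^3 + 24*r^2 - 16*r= -8*r^3 - 55*r^2 + 7*r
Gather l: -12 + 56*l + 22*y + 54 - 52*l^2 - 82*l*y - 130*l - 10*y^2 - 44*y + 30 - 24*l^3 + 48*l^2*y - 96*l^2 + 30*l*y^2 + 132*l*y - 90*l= -24*l^3 + l^2*(48*y - 148) + l*(30*y^2 + 50*y - 164) - 10*y^2 - 22*y + 72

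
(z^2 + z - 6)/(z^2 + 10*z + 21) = (z - 2)/(z + 7)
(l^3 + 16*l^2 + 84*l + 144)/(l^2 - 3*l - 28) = (l^2 + 12*l + 36)/(l - 7)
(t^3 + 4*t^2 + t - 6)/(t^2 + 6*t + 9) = (t^2 + t - 2)/(t + 3)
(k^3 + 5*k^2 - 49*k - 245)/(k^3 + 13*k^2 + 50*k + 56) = (k^2 - 2*k - 35)/(k^2 + 6*k + 8)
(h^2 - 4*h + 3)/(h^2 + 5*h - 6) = (h - 3)/(h + 6)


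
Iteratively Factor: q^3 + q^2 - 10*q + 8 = (q - 1)*(q^2 + 2*q - 8) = (q - 2)*(q - 1)*(q + 4)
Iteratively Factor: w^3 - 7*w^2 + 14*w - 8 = (w - 2)*(w^2 - 5*w + 4) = (w - 2)*(w - 1)*(w - 4)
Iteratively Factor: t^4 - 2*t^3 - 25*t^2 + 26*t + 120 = (t - 3)*(t^3 + t^2 - 22*t - 40) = (t - 3)*(t + 2)*(t^2 - t - 20) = (t - 5)*(t - 3)*(t + 2)*(t + 4)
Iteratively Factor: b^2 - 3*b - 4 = (b + 1)*(b - 4)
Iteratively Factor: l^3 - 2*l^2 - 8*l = (l - 4)*(l^2 + 2*l) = l*(l - 4)*(l + 2)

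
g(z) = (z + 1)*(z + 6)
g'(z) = 2*z + 7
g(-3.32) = -6.22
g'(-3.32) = 0.36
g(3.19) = 38.51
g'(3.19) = 13.38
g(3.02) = 36.26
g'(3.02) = 13.04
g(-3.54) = -6.25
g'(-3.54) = -0.08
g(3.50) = 42.75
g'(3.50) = 14.00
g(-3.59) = -6.24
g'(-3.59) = -0.18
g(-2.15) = -4.43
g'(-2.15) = 2.70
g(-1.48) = -2.17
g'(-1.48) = 4.04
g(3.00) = 36.00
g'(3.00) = 13.00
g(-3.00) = -6.00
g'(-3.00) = 1.00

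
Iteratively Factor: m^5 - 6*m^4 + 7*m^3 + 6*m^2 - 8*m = (m + 1)*(m^4 - 7*m^3 + 14*m^2 - 8*m) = m*(m + 1)*(m^3 - 7*m^2 + 14*m - 8) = m*(m - 2)*(m + 1)*(m^2 - 5*m + 4) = m*(m - 2)*(m - 1)*(m + 1)*(m - 4)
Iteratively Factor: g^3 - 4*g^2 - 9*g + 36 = (g - 4)*(g^2 - 9) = (g - 4)*(g + 3)*(g - 3)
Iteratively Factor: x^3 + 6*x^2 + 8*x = (x + 2)*(x^2 + 4*x) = x*(x + 2)*(x + 4)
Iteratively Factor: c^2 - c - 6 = (c + 2)*(c - 3)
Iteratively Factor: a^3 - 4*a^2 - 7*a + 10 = (a - 1)*(a^2 - 3*a - 10) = (a - 5)*(a - 1)*(a + 2)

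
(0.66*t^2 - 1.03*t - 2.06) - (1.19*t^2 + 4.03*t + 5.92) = -0.53*t^2 - 5.06*t - 7.98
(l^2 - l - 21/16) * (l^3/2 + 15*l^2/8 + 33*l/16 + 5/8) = l^5/2 + 11*l^4/8 - 15*l^3/32 - 499*l^2/128 - 853*l/256 - 105/128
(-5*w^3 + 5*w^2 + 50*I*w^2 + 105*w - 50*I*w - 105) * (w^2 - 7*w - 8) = -5*w^5 + 40*w^4 + 50*I*w^4 + 110*w^3 - 400*I*w^3 - 880*w^2 - 50*I*w^2 - 105*w + 400*I*w + 840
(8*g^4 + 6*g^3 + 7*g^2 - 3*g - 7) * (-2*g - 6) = -16*g^5 - 60*g^4 - 50*g^3 - 36*g^2 + 32*g + 42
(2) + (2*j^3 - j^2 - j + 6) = 2*j^3 - j^2 - j + 8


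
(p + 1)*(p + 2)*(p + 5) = p^3 + 8*p^2 + 17*p + 10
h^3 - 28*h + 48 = (h - 4)*(h - 2)*(h + 6)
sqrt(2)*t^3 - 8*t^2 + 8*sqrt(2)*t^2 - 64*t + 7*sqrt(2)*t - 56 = (t + 7)*(t - 4*sqrt(2))*(sqrt(2)*t + sqrt(2))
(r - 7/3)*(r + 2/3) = r^2 - 5*r/3 - 14/9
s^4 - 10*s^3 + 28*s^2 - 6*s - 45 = (s - 5)*(s - 3)^2*(s + 1)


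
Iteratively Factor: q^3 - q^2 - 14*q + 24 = (q + 4)*(q^2 - 5*q + 6) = (q - 3)*(q + 4)*(q - 2)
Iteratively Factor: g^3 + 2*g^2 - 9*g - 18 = (g + 3)*(g^2 - g - 6) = (g - 3)*(g + 3)*(g + 2)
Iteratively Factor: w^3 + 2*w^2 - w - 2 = (w + 1)*(w^2 + w - 2) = (w + 1)*(w + 2)*(w - 1)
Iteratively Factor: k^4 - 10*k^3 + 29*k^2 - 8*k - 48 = (k - 4)*(k^3 - 6*k^2 + 5*k + 12) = (k - 4)*(k + 1)*(k^2 - 7*k + 12) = (k - 4)^2*(k + 1)*(k - 3)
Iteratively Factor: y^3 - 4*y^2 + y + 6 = (y - 3)*(y^2 - y - 2) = (y - 3)*(y + 1)*(y - 2)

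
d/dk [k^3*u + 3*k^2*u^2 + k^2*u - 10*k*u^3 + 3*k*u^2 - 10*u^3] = u*(3*k^2 + 6*k*u + 2*k - 10*u^2 + 3*u)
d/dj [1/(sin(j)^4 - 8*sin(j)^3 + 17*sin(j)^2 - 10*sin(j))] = 2*(-2*sin(j)^3 + 12*sin(j)^2 - 17*sin(j) + 5)*cos(j)/((sin(j)^3 - 8*sin(j)^2 + 17*sin(j) - 10)^2*sin(j)^2)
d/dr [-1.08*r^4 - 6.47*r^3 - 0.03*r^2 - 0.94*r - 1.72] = -4.32*r^3 - 19.41*r^2 - 0.06*r - 0.94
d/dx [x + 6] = 1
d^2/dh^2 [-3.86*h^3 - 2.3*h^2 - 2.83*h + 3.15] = -23.16*h - 4.6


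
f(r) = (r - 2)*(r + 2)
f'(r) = 2*r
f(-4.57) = 16.88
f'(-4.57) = -9.14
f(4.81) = 19.14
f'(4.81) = 9.62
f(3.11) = 5.67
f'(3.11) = 6.22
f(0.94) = -3.12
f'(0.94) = 1.88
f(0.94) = -3.12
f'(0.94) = 1.88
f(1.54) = -1.63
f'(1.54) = 3.08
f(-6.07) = 32.84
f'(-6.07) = -12.14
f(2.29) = 1.24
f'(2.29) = 4.58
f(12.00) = 140.00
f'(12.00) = 24.00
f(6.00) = 32.00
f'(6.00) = 12.00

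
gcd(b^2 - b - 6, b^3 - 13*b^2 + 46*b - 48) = b - 3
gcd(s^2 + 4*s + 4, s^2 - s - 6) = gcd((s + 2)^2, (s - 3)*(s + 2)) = s + 2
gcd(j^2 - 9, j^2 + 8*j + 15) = j + 3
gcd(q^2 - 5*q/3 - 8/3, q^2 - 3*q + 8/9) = q - 8/3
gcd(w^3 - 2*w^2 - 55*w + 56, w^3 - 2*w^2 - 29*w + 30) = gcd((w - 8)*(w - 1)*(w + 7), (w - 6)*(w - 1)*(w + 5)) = w - 1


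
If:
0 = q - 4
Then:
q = 4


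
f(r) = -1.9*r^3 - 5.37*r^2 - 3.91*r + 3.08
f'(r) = -5.7*r^2 - 10.74*r - 3.91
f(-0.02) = 3.16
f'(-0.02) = -3.70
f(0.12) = 2.53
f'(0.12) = -5.28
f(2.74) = -87.03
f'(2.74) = -76.13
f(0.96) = -7.30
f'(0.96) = -19.47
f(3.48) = -155.63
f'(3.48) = -110.31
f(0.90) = -6.17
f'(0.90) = -18.19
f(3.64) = -173.94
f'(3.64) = -118.53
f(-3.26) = 24.58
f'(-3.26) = -29.47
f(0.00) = 3.08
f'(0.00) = -3.91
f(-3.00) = 17.78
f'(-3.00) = -22.99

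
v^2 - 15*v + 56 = (v - 8)*(v - 7)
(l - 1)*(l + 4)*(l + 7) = l^3 + 10*l^2 + 17*l - 28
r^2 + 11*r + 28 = (r + 4)*(r + 7)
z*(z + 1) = z^2 + z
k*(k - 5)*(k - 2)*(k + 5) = k^4 - 2*k^3 - 25*k^2 + 50*k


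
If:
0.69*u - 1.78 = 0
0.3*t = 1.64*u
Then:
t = 14.10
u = 2.58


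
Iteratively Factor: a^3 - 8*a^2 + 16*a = (a - 4)*(a^2 - 4*a) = a*(a - 4)*(a - 4)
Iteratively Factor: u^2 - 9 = (u + 3)*(u - 3)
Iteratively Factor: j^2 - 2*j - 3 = (j + 1)*(j - 3)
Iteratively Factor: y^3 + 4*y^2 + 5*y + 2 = (y + 1)*(y^2 + 3*y + 2) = (y + 1)*(y + 2)*(y + 1)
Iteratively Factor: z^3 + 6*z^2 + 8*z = (z)*(z^2 + 6*z + 8) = z*(z + 2)*(z + 4)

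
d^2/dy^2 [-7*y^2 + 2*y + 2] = -14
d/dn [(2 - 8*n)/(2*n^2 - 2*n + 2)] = (-4*n^2 + 4*n + (2*n - 1)*(4*n - 1) - 4)/(n^2 - n + 1)^2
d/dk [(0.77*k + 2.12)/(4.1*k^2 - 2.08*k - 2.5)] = (-3.157*k^2 - 17.384*k + 2.4846)/(16.81*k^4 - 17.056*k^3 - 16.1736*k^2 + 10.4*k + 6.25)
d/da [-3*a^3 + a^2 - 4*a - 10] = -9*a^2 + 2*a - 4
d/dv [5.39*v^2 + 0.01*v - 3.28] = 10.78*v + 0.01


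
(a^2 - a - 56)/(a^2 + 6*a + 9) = (a^2 - a - 56)/(a^2 + 6*a + 9)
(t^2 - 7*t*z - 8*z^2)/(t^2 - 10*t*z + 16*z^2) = (-t - z)/(-t + 2*z)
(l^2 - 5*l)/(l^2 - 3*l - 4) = l*(5 - l)/(-l^2 + 3*l + 4)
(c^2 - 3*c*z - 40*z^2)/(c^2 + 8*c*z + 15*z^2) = (c - 8*z)/(c + 3*z)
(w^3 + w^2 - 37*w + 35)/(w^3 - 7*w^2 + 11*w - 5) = (w + 7)/(w - 1)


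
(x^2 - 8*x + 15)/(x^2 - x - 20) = (x - 3)/(x + 4)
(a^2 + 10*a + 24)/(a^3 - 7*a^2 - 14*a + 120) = (a + 6)/(a^2 - 11*a + 30)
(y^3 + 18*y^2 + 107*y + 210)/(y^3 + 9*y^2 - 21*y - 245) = (y^2 + 11*y + 30)/(y^2 + 2*y - 35)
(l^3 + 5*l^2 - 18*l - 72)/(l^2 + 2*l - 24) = l + 3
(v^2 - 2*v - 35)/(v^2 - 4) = (v^2 - 2*v - 35)/(v^2 - 4)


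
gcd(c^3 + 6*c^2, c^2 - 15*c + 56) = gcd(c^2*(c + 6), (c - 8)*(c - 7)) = 1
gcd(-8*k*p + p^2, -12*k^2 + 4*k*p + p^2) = 1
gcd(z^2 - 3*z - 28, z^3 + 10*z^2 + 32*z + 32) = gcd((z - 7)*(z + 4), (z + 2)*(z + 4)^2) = z + 4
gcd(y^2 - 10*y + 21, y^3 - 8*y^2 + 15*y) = y - 3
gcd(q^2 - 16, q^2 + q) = 1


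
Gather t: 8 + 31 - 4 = 35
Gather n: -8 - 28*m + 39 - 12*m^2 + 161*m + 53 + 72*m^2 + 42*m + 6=60*m^2 + 175*m + 90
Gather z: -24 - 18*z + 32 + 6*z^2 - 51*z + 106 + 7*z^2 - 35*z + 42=13*z^2 - 104*z + 156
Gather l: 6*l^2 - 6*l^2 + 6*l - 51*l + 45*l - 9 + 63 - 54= 0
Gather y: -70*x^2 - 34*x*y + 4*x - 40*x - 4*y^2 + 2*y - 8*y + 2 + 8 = -70*x^2 - 36*x - 4*y^2 + y*(-34*x - 6) + 10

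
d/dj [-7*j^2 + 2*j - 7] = 2 - 14*j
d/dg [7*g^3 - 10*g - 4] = 21*g^2 - 10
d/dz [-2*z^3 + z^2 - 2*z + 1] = -6*z^2 + 2*z - 2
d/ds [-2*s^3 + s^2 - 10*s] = -6*s^2 + 2*s - 10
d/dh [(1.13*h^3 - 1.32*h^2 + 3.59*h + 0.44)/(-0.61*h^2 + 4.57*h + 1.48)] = (-0.6893*h^4 + 10.3282*h^3 + 1.1747*h^2 - 3.3704*h + 3.3024)/(0.3721*h^4 - 5.5754*h^3 + 19.0793*h^2 + 13.5272*h + 2.1904)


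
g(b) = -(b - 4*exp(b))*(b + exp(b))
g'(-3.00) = 5.72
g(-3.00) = -9.44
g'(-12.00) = 24.00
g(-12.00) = -144.00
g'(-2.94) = 5.59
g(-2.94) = -9.10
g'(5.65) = 652233.42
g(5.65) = 328073.37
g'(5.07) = 205580.16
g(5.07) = 103741.20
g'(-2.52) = 4.72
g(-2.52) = -6.93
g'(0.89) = 59.47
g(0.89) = 29.43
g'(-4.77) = 9.44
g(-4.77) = -22.87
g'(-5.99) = 11.94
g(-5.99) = -35.93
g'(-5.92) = 11.80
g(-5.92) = -35.09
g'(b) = -(1 - 4*exp(b))*(b + exp(b)) - (b - 4*exp(b))*(exp(b) + 1) = 3*b*exp(b) - 2*b + 8*exp(2*b) + 3*exp(b)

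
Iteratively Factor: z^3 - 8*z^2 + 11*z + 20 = (z + 1)*(z^2 - 9*z + 20) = (z - 4)*(z + 1)*(z - 5)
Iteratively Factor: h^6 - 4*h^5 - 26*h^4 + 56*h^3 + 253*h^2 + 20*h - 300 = (h - 5)*(h^5 + h^4 - 21*h^3 - 49*h^2 + 8*h + 60) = (h - 5)^2*(h^4 + 6*h^3 + 9*h^2 - 4*h - 12) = (h - 5)^2*(h + 2)*(h^3 + 4*h^2 + h - 6) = (h - 5)^2*(h + 2)*(h + 3)*(h^2 + h - 2) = (h - 5)^2*(h - 1)*(h + 2)*(h + 3)*(h + 2)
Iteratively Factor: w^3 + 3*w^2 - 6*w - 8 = (w + 4)*(w^2 - w - 2) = (w - 2)*(w + 4)*(w + 1)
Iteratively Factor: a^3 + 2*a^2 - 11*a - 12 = (a + 4)*(a^2 - 2*a - 3) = (a + 1)*(a + 4)*(a - 3)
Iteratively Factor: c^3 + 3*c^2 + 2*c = (c + 2)*(c^2 + c) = c*(c + 2)*(c + 1)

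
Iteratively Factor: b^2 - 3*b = (b)*(b - 3)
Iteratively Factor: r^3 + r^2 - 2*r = (r + 2)*(r^2 - r) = r*(r + 2)*(r - 1)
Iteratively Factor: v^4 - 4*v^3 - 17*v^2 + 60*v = (v - 3)*(v^3 - v^2 - 20*v) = v*(v - 3)*(v^2 - v - 20) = v*(v - 5)*(v - 3)*(v + 4)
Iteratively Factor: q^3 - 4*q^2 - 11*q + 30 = (q - 2)*(q^2 - 2*q - 15) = (q - 2)*(q + 3)*(q - 5)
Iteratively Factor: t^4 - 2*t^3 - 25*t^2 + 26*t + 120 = (t - 3)*(t^3 + t^2 - 22*t - 40) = (t - 5)*(t - 3)*(t^2 + 6*t + 8) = (t - 5)*(t - 3)*(t + 2)*(t + 4)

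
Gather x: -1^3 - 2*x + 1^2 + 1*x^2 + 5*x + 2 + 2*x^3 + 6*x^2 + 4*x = 2*x^3 + 7*x^2 + 7*x + 2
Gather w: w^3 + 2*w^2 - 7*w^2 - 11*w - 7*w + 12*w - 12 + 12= w^3 - 5*w^2 - 6*w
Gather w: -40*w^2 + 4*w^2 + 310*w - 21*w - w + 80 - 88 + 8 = -36*w^2 + 288*w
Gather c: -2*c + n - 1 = -2*c + n - 1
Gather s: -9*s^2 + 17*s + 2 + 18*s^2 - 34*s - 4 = 9*s^2 - 17*s - 2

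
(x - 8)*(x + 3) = x^2 - 5*x - 24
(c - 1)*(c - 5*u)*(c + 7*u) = c^3 + 2*c^2*u - c^2 - 35*c*u^2 - 2*c*u + 35*u^2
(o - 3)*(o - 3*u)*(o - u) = o^3 - 4*o^2*u - 3*o^2 + 3*o*u^2 + 12*o*u - 9*u^2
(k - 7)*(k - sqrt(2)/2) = k^2 - 7*k - sqrt(2)*k/2 + 7*sqrt(2)/2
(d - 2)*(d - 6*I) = d^2 - 2*d - 6*I*d + 12*I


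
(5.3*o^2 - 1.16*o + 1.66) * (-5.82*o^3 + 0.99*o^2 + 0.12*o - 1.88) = -30.846*o^5 + 11.9982*o^4 - 10.1736*o^3 - 8.4598*o^2 + 2.38*o - 3.1208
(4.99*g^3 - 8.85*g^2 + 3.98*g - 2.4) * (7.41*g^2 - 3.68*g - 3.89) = 36.9759*g^5 - 83.9417*g^4 + 42.6487*g^3 + 1.9961*g^2 - 6.6502*g + 9.336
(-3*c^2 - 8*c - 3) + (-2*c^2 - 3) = -5*c^2 - 8*c - 6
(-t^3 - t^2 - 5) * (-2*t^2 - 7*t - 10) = 2*t^5 + 9*t^4 + 17*t^3 + 20*t^2 + 35*t + 50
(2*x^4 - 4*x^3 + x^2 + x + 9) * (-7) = -14*x^4 + 28*x^3 - 7*x^2 - 7*x - 63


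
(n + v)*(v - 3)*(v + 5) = n*v^2 + 2*n*v - 15*n + v^3 + 2*v^2 - 15*v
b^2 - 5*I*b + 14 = (b - 7*I)*(b + 2*I)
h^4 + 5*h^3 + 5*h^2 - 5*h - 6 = (h - 1)*(h + 1)*(h + 2)*(h + 3)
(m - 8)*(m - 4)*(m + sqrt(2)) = m^3 - 12*m^2 + sqrt(2)*m^2 - 12*sqrt(2)*m + 32*m + 32*sqrt(2)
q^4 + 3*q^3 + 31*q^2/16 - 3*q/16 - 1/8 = (q - 1/4)*(q + 1/4)*(q + 1)*(q + 2)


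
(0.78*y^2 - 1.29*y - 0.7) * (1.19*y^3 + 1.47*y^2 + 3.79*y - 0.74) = 0.9282*y^5 - 0.3885*y^4 + 0.2269*y^3 - 6.4953*y^2 - 1.6984*y + 0.518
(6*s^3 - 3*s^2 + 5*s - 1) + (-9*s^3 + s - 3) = -3*s^3 - 3*s^2 + 6*s - 4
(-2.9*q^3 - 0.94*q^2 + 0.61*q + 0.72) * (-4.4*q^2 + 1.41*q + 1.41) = 12.76*q^5 + 0.0470000000000006*q^4 - 8.0984*q^3 - 3.6333*q^2 + 1.8753*q + 1.0152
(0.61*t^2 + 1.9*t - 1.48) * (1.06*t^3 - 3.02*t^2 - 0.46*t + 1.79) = 0.6466*t^5 + 0.1718*t^4 - 7.5874*t^3 + 4.6875*t^2 + 4.0818*t - 2.6492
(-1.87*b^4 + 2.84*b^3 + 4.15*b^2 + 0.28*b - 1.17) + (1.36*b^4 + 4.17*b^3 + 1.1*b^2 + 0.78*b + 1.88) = -0.51*b^4 + 7.01*b^3 + 5.25*b^2 + 1.06*b + 0.71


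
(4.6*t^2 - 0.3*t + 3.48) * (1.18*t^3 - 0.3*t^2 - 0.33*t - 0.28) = 5.428*t^5 - 1.734*t^4 + 2.6784*t^3 - 2.233*t^2 - 1.0644*t - 0.9744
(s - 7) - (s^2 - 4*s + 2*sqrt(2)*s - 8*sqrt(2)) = -s^2 - 2*sqrt(2)*s + 5*s - 7 + 8*sqrt(2)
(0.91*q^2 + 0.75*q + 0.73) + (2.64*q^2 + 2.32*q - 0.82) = 3.55*q^2 + 3.07*q - 0.09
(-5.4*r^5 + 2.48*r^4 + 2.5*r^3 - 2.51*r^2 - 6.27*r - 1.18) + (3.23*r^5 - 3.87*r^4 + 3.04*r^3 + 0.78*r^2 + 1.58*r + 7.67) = -2.17*r^5 - 1.39*r^4 + 5.54*r^3 - 1.73*r^2 - 4.69*r + 6.49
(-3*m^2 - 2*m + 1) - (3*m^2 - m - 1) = -6*m^2 - m + 2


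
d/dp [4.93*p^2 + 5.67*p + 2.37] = 9.86*p + 5.67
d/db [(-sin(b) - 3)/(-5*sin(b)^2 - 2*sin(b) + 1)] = (-30*sin(b) + 5*cos(b)^2 - 12)*cos(b)/(5*sin(b)^2 + 2*sin(b) - 1)^2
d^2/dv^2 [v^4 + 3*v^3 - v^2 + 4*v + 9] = 12*v^2 + 18*v - 2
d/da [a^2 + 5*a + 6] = 2*a + 5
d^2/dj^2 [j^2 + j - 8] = 2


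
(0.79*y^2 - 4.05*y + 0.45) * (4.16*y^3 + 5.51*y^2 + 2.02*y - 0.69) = 3.2864*y^5 - 12.4951*y^4 - 18.8477*y^3 - 6.2466*y^2 + 3.7035*y - 0.3105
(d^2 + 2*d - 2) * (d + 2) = d^3 + 4*d^2 + 2*d - 4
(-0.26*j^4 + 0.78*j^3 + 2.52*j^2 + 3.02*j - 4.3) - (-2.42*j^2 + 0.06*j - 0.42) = -0.26*j^4 + 0.78*j^3 + 4.94*j^2 + 2.96*j - 3.88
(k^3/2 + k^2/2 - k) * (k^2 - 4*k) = k^5/2 - 3*k^4/2 - 3*k^3 + 4*k^2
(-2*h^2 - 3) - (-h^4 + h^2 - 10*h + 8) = h^4 - 3*h^2 + 10*h - 11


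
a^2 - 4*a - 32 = (a - 8)*(a + 4)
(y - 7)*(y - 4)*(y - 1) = y^3 - 12*y^2 + 39*y - 28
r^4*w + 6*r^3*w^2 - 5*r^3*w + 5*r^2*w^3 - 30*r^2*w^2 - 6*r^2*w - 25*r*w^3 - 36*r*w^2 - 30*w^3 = (r - 6)*(r + w)*(r + 5*w)*(r*w + w)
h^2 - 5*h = h*(h - 5)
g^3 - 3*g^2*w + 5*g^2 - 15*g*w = g*(g + 5)*(g - 3*w)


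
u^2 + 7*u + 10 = (u + 2)*(u + 5)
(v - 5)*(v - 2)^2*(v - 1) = v^4 - 10*v^3 + 33*v^2 - 44*v + 20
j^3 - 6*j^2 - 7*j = j*(j - 7)*(j + 1)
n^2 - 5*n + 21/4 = (n - 7/2)*(n - 3/2)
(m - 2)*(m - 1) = m^2 - 3*m + 2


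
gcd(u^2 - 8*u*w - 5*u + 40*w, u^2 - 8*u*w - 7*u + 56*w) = u - 8*w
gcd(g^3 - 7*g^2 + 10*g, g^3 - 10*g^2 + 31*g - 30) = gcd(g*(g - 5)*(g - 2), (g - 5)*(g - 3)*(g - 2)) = g^2 - 7*g + 10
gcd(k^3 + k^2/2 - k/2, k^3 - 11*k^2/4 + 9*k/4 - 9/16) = k - 1/2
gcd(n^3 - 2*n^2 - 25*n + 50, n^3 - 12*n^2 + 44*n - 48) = n - 2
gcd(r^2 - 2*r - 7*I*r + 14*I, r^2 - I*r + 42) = r - 7*I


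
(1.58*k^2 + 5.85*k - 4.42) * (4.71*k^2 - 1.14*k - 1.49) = 7.4418*k^4 + 25.7523*k^3 - 29.8414*k^2 - 3.6777*k + 6.5858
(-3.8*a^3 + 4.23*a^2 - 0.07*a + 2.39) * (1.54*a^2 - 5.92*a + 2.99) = -5.852*a^5 + 29.0102*a^4 - 36.5114*a^3 + 16.7427*a^2 - 14.3581*a + 7.1461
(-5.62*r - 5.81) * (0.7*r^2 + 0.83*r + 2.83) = -3.934*r^3 - 8.7316*r^2 - 20.7269*r - 16.4423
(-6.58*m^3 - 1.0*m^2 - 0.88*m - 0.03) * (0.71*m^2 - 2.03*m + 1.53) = -4.6718*m^5 + 12.6474*m^4 - 8.6622*m^3 + 0.2351*m^2 - 1.2855*m - 0.0459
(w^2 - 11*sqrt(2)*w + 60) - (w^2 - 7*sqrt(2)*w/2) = -15*sqrt(2)*w/2 + 60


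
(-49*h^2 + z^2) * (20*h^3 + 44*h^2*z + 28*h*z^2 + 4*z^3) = -980*h^5 - 2156*h^4*z - 1352*h^3*z^2 - 152*h^2*z^3 + 28*h*z^4 + 4*z^5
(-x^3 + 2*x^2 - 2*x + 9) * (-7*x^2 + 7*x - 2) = 7*x^5 - 21*x^4 + 30*x^3 - 81*x^2 + 67*x - 18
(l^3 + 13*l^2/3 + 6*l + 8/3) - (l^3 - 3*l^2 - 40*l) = 22*l^2/3 + 46*l + 8/3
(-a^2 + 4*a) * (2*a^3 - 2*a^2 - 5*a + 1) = -2*a^5 + 10*a^4 - 3*a^3 - 21*a^2 + 4*a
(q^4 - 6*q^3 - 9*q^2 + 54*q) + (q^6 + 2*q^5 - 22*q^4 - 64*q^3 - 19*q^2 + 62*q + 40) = q^6 + 2*q^5 - 21*q^4 - 70*q^3 - 28*q^2 + 116*q + 40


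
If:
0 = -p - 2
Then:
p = -2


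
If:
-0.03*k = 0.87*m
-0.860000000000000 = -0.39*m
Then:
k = -63.95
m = 2.21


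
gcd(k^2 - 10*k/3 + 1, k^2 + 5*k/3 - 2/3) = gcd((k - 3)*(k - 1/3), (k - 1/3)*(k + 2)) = k - 1/3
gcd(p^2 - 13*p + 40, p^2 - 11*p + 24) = p - 8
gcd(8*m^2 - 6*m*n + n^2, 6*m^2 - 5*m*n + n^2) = 2*m - n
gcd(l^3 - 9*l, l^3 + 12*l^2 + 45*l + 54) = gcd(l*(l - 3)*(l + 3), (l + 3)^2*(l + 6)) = l + 3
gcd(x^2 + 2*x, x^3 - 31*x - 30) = 1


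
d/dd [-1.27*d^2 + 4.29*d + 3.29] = 4.29 - 2.54*d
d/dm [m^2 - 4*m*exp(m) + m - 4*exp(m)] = -4*m*exp(m) + 2*m - 8*exp(m) + 1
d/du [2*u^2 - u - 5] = 4*u - 1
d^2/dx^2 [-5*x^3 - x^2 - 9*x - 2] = -30*x - 2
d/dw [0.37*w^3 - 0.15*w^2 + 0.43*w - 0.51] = 1.11*w^2 - 0.3*w + 0.43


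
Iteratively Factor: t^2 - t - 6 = (t + 2)*(t - 3)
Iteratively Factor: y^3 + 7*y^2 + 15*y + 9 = (y + 1)*(y^2 + 6*y + 9) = (y + 1)*(y + 3)*(y + 3)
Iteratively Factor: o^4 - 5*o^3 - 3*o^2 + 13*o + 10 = (o - 2)*(o^3 - 3*o^2 - 9*o - 5) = (o - 2)*(o + 1)*(o^2 - 4*o - 5) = (o - 5)*(o - 2)*(o + 1)*(o + 1)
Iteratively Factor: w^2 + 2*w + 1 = (w + 1)*(w + 1)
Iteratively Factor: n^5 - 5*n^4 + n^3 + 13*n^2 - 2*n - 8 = (n - 2)*(n^4 - 3*n^3 - 5*n^2 + 3*n + 4) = (n - 2)*(n - 1)*(n^3 - 2*n^2 - 7*n - 4) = (n - 4)*(n - 2)*(n - 1)*(n^2 + 2*n + 1) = (n - 4)*(n - 2)*(n - 1)*(n + 1)*(n + 1)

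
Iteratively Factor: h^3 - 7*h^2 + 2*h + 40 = (h - 4)*(h^2 - 3*h - 10) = (h - 4)*(h + 2)*(h - 5)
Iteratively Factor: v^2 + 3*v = (v + 3)*(v)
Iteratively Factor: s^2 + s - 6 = (s - 2)*(s + 3)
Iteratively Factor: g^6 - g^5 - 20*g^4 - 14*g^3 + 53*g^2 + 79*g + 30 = (g + 1)*(g^5 - 2*g^4 - 18*g^3 + 4*g^2 + 49*g + 30) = (g + 1)^2*(g^4 - 3*g^3 - 15*g^2 + 19*g + 30) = (g + 1)^2*(g + 3)*(g^3 - 6*g^2 + 3*g + 10) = (g + 1)^3*(g + 3)*(g^2 - 7*g + 10) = (g - 2)*(g + 1)^3*(g + 3)*(g - 5)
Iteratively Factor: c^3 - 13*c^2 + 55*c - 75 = (c - 5)*(c^2 - 8*c + 15) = (c - 5)*(c - 3)*(c - 5)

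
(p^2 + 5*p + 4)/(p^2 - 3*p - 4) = (p + 4)/(p - 4)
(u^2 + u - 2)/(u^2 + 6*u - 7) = (u + 2)/(u + 7)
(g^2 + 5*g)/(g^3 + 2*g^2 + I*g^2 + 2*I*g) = (g + 5)/(g^2 + g*(2 + I) + 2*I)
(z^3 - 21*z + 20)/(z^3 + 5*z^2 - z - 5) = (z - 4)/(z + 1)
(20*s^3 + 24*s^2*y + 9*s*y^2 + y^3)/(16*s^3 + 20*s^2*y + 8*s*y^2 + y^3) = (5*s + y)/(4*s + y)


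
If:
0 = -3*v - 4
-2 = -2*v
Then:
No Solution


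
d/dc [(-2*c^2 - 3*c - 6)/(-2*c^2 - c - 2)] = 4*c*(-c - 4)/(4*c^4 + 4*c^3 + 9*c^2 + 4*c + 4)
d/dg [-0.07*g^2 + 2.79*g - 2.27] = 2.79 - 0.14*g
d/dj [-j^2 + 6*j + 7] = 6 - 2*j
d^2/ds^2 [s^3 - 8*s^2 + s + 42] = 6*s - 16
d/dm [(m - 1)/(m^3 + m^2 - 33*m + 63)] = 2*(-m^2 - 2*m - 5)/(m^5 + 5*m^4 - 50*m^3 - 90*m^2 + 945*m - 1323)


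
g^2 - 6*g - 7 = (g - 7)*(g + 1)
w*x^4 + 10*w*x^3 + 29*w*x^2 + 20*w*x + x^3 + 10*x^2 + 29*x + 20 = (x + 1)*(x + 4)*(x + 5)*(w*x + 1)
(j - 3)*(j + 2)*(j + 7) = j^3 + 6*j^2 - 13*j - 42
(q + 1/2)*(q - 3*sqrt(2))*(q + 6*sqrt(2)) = q^3 + q^2/2 + 3*sqrt(2)*q^2 - 36*q + 3*sqrt(2)*q/2 - 18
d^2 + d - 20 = (d - 4)*(d + 5)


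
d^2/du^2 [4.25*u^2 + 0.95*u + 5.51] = 8.50000000000000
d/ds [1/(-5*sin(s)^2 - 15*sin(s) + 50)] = (2*sin(s) + 3)*cos(s)/(5*(sin(s)^2 + 3*sin(s) - 10)^2)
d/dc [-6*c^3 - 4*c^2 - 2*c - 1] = -18*c^2 - 8*c - 2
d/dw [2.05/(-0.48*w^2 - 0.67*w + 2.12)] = (1.968*w + 1.3735)/(0.48*w^2 + 0.67*w - 2.12)^2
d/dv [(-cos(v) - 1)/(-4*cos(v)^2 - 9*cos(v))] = (4*sin(v) + 9*sin(v)/cos(v)^2 + 8*tan(v))/(4*cos(v) + 9)^2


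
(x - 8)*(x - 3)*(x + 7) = x^3 - 4*x^2 - 53*x + 168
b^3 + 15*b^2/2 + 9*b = b*(b + 3/2)*(b + 6)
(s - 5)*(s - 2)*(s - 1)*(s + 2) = s^4 - 6*s^3 + s^2 + 24*s - 20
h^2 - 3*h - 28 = (h - 7)*(h + 4)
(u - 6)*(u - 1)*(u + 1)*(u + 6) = u^4 - 37*u^2 + 36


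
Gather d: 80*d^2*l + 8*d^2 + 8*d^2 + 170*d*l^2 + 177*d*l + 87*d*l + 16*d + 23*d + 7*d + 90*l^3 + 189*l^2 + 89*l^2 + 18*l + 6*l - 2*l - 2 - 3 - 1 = d^2*(80*l + 16) + d*(170*l^2 + 264*l + 46) + 90*l^3 + 278*l^2 + 22*l - 6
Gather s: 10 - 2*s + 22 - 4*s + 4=36 - 6*s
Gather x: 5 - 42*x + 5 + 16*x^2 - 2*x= 16*x^2 - 44*x + 10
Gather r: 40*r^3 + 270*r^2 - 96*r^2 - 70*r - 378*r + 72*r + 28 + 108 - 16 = 40*r^3 + 174*r^2 - 376*r + 120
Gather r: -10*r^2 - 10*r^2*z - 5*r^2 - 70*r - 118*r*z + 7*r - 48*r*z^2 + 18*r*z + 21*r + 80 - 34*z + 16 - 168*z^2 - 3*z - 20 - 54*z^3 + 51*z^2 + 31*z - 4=r^2*(-10*z - 15) + r*(-48*z^2 - 100*z - 42) - 54*z^3 - 117*z^2 - 6*z + 72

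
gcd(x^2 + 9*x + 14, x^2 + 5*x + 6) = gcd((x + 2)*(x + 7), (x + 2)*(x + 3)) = x + 2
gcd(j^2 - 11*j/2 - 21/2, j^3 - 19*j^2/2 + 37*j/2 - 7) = j - 7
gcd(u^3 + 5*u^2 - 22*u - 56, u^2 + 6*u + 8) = u + 2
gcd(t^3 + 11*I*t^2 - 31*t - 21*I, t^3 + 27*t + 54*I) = t + 3*I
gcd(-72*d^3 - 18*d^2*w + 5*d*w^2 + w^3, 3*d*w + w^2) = 3*d + w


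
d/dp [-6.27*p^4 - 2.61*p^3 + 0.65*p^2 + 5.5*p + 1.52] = -25.08*p^3 - 7.83*p^2 + 1.3*p + 5.5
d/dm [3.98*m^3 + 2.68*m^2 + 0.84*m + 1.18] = 11.94*m^2 + 5.36*m + 0.84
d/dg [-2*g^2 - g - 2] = -4*g - 1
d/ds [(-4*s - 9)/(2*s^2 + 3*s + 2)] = (8*s^2 + 36*s + 19)/(4*s^4 + 12*s^3 + 17*s^2 + 12*s + 4)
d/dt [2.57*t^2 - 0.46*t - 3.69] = 5.14*t - 0.46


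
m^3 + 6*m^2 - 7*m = m*(m - 1)*(m + 7)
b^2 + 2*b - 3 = (b - 1)*(b + 3)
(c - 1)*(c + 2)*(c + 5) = c^3 + 6*c^2 + 3*c - 10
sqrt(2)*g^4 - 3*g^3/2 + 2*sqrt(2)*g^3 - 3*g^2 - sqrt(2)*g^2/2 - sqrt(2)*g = g*(g + 2)*(g - sqrt(2))*(sqrt(2)*g + 1/2)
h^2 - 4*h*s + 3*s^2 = (h - 3*s)*(h - s)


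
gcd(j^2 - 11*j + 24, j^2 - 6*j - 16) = j - 8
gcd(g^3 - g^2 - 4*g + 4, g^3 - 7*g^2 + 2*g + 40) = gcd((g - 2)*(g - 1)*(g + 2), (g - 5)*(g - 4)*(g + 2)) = g + 2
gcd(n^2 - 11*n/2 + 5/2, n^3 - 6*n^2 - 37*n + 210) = n - 5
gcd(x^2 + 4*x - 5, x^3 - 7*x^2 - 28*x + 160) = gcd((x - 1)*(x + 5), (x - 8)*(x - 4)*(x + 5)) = x + 5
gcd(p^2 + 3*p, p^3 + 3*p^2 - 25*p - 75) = p + 3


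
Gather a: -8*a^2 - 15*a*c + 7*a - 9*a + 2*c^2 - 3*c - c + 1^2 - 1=-8*a^2 + a*(-15*c - 2) + 2*c^2 - 4*c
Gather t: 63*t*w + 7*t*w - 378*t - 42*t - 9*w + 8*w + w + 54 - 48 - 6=t*(70*w - 420)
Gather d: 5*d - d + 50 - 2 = 4*d + 48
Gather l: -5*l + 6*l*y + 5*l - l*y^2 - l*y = l*(-y^2 + 5*y)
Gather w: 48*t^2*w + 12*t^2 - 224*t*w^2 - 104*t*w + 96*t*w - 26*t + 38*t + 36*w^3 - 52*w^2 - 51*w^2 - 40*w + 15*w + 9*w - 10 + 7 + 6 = 12*t^2 + 12*t + 36*w^3 + w^2*(-224*t - 103) + w*(48*t^2 - 8*t - 16) + 3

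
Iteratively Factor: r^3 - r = (r + 1)*(r^2 - r) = r*(r + 1)*(r - 1)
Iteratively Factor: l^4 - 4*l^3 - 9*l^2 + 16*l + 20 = (l - 2)*(l^3 - 2*l^2 - 13*l - 10) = (l - 2)*(l + 1)*(l^2 - 3*l - 10) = (l - 5)*(l - 2)*(l + 1)*(l + 2)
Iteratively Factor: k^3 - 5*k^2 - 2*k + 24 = (k + 2)*(k^2 - 7*k + 12) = (k - 4)*(k + 2)*(k - 3)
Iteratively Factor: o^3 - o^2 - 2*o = (o)*(o^2 - o - 2) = o*(o - 2)*(o + 1)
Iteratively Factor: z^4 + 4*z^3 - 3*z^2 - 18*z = (z)*(z^3 + 4*z^2 - 3*z - 18) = z*(z + 3)*(z^2 + z - 6) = z*(z + 3)^2*(z - 2)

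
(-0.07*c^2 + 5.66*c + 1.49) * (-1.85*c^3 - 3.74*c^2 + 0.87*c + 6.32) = 0.1295*c^5 - 10.2092*c^4 - 23.9858*c^3 - 1.0908*c^2 + 37.0675*c + 9.4168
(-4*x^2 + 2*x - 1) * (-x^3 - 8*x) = 4*x^5 - 2*x^4 + 33*x^3 - 16*x^2 + 8*x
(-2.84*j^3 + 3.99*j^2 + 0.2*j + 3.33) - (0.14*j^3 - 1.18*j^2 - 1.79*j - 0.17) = -2.98*j^3 + 5.17*j^2 + 1.99*j + 3.5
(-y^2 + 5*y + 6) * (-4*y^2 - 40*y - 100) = 4*y^4 + 20*y^3 - 124*y^2 - 740*y - 600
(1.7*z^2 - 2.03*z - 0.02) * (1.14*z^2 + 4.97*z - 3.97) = 1.938*z^4 + 6.1348*z^3 - 16.8609*z^2 + 7.9597*z + 0.0794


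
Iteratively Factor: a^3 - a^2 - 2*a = (a)*(a^2 - a - 2) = a*(a - 2)*(a + 1)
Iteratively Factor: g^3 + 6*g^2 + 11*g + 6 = (g + 1)*(g^2 + 5*g + 6) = (g + 1)*(g + 2)*(g + 3)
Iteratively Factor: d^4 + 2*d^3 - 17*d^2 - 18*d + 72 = (d - 3)*(d^3 + 5*d^2 - 2*d - 24) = (d - 3)*(d + 4)*(d^2 + d - 6) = (d - 3)*(d + 3)*(d + 4)*(d - 2)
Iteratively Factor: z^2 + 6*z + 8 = (z + 4)*(z + 2)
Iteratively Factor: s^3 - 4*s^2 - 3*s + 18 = (s - 3)*(s^2 - s - 6) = (s - 3)^2*(s + 2)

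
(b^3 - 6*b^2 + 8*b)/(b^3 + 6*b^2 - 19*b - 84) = b*(b - 2)/(b^2 + 10*b + 21)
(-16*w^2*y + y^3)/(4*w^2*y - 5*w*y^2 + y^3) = (4*w + y)/(-w + y)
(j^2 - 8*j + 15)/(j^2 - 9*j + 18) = (j - 5)/(j - 6)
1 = 1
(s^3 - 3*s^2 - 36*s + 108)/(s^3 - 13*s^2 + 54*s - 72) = (s + 6)/(s - 4)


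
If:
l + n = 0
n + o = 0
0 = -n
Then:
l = 0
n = 0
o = 0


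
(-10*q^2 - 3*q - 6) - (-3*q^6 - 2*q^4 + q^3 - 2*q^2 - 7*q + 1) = 3*q^6 + 2*q^4 - q^3 - 8*q^2 + 4*q - 7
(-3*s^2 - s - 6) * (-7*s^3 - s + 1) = 21*s^5 + 7*s^4 + 45*s^3 - 2*s^2 + 5*s - 6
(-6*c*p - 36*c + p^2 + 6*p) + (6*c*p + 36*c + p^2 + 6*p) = 2*p^2 + 12*p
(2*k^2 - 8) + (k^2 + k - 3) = 3*k^2 + k - 11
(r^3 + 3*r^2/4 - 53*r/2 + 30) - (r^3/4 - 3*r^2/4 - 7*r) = 3*r^3/4 + 3*r^2/2 - 39*r/2 + 30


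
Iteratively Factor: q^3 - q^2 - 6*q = (q)*(q^2 - q - 6) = q*(q + 2)*(q - 3)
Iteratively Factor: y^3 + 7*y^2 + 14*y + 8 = (y + 2)*(y^2 + 5*y + 4) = (y + 2)*(y + 4)*(y + 1)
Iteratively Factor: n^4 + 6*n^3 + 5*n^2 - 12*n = (n)*(n^3 + 6*n^2 + 5*n - 12) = n*(n - 1)*(n^2 + 7*n + 12) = n*(n - 1)*(n + 4)*(n + 3)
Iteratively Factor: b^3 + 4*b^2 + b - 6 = (b - 1)*(b^2 + 5*b + 6) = (b - 1)*(b + 3)*(b + 2)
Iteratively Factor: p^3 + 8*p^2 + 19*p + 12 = (p + 1)*(p^2 + 7*p + 12) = (p + 1)*(p + 3)*(p + 4)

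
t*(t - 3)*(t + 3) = t^3 - 9*t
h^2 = h^2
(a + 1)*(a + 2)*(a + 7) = a^3 + 10*a^2 + 23*a + 14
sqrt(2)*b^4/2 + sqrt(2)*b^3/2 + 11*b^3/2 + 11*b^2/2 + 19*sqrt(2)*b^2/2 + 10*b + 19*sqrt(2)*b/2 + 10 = (b + 1)*(b + 2*sqrt(2))*(b + 5*sqrt(2)/2)*(sqrt(2)*b/2 + 1)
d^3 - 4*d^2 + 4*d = d*(d - 2)^2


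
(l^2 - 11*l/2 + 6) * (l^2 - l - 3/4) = l^4 - 13*l^3/2 + 43*l^2/4 - 15*l/8 - 9/2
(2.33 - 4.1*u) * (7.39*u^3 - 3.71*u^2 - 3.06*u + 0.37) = -30.299*u^4 + 32.4297*u^3 + 3.9017*u^2 - 8.6468*u + 0.8621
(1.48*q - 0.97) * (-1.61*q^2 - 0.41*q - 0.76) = -2.3828*q^3 + 0.9549*q^2 - 0.7271*q + 0.7372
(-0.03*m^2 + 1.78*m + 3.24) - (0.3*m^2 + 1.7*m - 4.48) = -0.33*m^2 + 0.0800000000000001*m + 7.72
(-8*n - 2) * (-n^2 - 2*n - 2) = 8*n^3 + 18*n^2 + 20*n + 4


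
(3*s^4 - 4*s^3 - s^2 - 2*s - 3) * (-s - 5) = -3*s^5 - 11*s^4 + 21*s^3 + 7*s^2 + 13*s + 15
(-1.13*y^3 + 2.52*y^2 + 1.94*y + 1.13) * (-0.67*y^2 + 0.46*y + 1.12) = 0.7571*y^5 - 2.2082*y^4 - 1.4062*y^3 + 2.9577*y^2 + 2.6926*y + 1.2656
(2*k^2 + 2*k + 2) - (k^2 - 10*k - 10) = k^2 + 12*k + 12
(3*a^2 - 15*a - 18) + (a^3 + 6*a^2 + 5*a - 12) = a^3 + 9*a^2 - 10*a - 30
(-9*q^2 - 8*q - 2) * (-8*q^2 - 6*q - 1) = 72*q^4 + 118*q^3 + 73*q^2 + 20*q + 2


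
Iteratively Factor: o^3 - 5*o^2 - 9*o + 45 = (o + 3)*(o^2 - 8*o + 15) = (o - 3)*(o + 3)*(o - 5)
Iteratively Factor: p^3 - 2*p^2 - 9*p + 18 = (p - 3)*(p^2 + p - 6) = (p - 3)*(p + 3)*(p - 2)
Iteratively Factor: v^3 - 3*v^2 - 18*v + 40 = (v + 4)*(v^2 - 7*v + 10) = (v - 2)*(v + 4)*(v - 5)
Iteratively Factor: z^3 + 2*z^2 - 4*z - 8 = (z + 2)*(z^2 - 4) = (z + 2)^2*(z - 2)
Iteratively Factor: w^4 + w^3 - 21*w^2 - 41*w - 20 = (w + 4)*(w^3 - 3*w^2 - 9*w - 5) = (w + 1)*(w + 4)*(w^2 - 4*w - 5) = (w - 5)*(w + 1)*(w + 4)*(w + 1)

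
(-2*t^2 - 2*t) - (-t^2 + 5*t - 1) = -t^2 - 7*t + 1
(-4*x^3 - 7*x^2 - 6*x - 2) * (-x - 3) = 4*x^4 + 19*x^3 + 27*x^2 + 20*x + 6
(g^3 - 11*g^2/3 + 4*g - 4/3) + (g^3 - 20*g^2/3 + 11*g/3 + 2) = 2*g^3 - 31*g^2/3 + 23*g/3 + 2/3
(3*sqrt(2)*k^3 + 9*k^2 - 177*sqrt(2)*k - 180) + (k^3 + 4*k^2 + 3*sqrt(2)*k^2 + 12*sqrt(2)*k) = k^3 + 3*sqrt(2)*k^3 + 3*sqrt(2)*k^2 + 13*k^2 - 165*sqrt(2)*k - 180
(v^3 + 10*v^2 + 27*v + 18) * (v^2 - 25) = v^5 + 10*v^4 + 2*v^3 - 232*v^2 - 675*v - 450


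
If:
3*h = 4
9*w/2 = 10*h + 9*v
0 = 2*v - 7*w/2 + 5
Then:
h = 4/3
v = -29/27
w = 22/27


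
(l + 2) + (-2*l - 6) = -l - 4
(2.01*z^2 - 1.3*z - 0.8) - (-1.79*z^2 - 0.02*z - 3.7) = 3.8*z^2 - 1.28*z + 2.9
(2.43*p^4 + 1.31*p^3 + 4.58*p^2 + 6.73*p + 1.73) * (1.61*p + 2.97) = 3.9123*p^5 + 9.3262*p^4 + 11.2645*p^3 + 24.4379*p^2 + 22.7734*p + 5.1381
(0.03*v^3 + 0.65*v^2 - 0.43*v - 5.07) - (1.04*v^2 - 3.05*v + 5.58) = 0.03*v^3 - 0.39*v^2 + 2.62*v - 10.65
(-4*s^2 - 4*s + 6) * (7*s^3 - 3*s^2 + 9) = -28*s^5 - 16*s^4 + 54*s^3 - 54*s^2 - 36*s + 54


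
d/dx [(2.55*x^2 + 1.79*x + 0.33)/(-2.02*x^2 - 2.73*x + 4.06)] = (-3.3457*x^2 + 22.0392*x + 8.1683)/(4.0804*x^4 + 11.0292*x^3 - 8.9495*x^2 - 22.1676*x + 16.4836)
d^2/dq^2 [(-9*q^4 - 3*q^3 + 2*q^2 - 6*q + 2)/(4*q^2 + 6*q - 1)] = 2*(-144*q^6 - 648*q^5 - 864*q^4 + 168*q^3 + 120*q^2 + 63*q + 46)/(64*q^6 + 288*q^5 + 384*q^4 + 72*q^3 - 96*q^2 + 18*q - 1)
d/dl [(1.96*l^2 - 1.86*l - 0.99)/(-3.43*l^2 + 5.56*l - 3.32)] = (4.5178*l^2 - 19.8058*l + 11.6796)/(11.7649*l^4 - 38.1416*l^3 + 53.6888*l^2 - 36.9184*l + 11.0224)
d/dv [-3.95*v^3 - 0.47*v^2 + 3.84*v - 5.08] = -11.85*v^2 - 0.94*v + 3.84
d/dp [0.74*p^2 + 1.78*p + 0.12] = 1.48*p + 1.78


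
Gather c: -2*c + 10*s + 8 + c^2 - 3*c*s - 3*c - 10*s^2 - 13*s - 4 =c^2 + c*(-3*s - 5) - 10*s^2 - 3*s + 4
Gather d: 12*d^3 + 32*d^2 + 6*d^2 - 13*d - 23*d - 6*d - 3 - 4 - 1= 12*d^3 + 38*d^2 - 42*d - 8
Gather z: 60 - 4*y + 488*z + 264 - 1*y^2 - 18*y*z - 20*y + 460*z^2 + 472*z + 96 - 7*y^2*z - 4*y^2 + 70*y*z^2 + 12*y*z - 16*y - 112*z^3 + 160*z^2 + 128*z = -5*y^2 - 40*y - 112*z^3 + z^2*(70*y + 620) + z*(-7*y^2 - 6*y + 1088) + 420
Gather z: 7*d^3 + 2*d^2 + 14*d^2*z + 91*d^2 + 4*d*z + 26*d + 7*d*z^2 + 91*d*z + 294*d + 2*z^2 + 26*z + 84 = 7*d^3 + 93*d^2 + 320*d + z^2*(7*d + 2) + z*(14*d^2 + 95*d + 26) + 84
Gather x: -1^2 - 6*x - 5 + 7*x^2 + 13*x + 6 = 7*x^2 + 7*x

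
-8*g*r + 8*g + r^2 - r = (-8*g + r)*(r - 1)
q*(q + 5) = q^2 + 5*q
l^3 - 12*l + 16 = (l - 2)^2*(l + 4)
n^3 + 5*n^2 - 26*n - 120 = (n - 5)*(n + 4)*(n + 6)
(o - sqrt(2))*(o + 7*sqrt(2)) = o^2 + 6*sqrt(2)*o - 14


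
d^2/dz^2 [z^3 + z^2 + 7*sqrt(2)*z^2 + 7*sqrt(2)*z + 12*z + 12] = 6*z + 2 + 14*sqrt(2)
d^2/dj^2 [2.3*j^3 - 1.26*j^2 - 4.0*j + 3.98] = 13.8*j - 2.52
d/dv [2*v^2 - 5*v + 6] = 4*v - 5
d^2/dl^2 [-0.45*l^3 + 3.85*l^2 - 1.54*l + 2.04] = 7.7 - 2.7*l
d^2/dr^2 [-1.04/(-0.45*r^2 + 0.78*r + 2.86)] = (0.4212*r^2 - 0.73008*r - 1.04*(0.9*r - 0.78)*(1.8*r - 1.56) - 2.67696)/(-0.45*r^2 + 0.78*r + 2.86)^3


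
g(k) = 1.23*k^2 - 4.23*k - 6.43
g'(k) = 2.46*k - 4.23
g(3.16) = -7.51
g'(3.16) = 3.54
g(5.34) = 6.06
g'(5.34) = 8.91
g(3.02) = -7.99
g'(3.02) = 3.20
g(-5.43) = 52.81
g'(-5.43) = -17.59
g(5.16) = 4.49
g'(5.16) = 8.46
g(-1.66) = 3.98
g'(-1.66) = -8.31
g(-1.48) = 2.52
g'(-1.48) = -7.87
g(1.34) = -9.89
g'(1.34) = -0.93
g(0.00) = -6.43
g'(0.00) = -4.23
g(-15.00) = 333.77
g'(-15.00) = -41.13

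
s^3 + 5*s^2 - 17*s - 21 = (s - 3)*(s + 1)*(s + 7)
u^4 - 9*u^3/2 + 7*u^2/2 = u^2*(u - 7/2)*(u - 1)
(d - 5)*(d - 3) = d^2 - 8*d + 15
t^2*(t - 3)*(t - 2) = t^4 - 5*t^3 + 6*t^2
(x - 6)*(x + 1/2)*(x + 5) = x^3 - x^2/2 - 61*x/2 - 15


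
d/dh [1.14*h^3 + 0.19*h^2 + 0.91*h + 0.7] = 3.42*h^2 + 0.38*h + 0.91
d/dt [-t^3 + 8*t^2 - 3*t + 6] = -3*t^2 + 16*t - 3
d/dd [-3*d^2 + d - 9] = 1 - 6*d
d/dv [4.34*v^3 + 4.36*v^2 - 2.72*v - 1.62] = 13.02*v^2 + 8.72*v - 2.72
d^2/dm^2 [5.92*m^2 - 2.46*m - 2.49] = 11.8400000000000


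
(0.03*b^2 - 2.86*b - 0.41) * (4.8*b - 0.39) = 0.144*b^3 - 13.7397*b^2 - 0.8526*b + 0.1599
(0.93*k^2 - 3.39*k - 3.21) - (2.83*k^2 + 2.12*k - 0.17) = -1.9*k^2 - 5.51*k - 3.04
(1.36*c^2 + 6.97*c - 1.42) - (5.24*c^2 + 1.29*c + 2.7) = -3.88*c^2 + 5.68*c - 4.12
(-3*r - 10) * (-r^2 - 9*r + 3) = 3*r^3 + 37*r^2 + 81*r - 30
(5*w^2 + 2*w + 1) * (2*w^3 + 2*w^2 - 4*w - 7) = 10*w^5 + 14*w^4 - 14*w^3 - 41*w^2 - 18*w - 7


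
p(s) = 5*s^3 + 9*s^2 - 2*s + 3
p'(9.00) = 1375.00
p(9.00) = 4359.00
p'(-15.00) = 3103.00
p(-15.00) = -14817.00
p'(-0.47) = -7.15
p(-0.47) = 5.41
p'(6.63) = 776.69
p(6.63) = 1842.52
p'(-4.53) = 224.27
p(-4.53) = -268.05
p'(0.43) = 8.51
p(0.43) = 4.20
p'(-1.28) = -0.46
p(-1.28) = 9.82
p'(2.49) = 135.82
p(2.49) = 131.01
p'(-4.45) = 214.94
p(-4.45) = -250.48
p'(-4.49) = 219.58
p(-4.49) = -259.17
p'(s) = 15*s^2 + 18*s - 2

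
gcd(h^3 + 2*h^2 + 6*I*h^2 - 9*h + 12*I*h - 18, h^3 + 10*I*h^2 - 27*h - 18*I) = h + 3*I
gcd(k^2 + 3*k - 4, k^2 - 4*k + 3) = k - 1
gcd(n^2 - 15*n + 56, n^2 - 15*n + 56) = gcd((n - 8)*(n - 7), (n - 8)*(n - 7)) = n^2 - 15*n + 56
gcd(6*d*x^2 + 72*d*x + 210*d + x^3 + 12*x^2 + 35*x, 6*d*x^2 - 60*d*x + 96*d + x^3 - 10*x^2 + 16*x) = 6*d + x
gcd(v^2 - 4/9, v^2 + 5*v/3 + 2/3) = v + 2/3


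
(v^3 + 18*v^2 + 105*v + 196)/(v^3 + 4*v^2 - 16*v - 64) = (v^2 + 14*v + 49)/(v^2 - 16)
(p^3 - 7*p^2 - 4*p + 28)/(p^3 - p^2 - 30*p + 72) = (p^3 - 7*p^2 - 4*p + 28)/(p^3 - p^2 - 30*p + 72)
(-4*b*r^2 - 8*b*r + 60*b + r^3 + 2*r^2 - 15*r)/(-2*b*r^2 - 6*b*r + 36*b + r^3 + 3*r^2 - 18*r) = (-4*b*r - 20*b + r^2 + 5*r)/(-2*b*r - 12*b + r^2 + 6*r)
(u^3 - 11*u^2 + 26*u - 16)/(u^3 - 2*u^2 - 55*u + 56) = (u - 2)/(u + 7)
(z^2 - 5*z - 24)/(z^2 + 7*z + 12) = (z - 8)/(z + 4)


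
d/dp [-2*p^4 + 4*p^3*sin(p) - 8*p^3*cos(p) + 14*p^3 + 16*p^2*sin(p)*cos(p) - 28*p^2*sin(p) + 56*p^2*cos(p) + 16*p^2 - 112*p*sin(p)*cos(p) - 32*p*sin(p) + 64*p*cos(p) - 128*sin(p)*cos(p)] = 8*p^3*sin(p) + 4*p^3*cos(p) - 8*p^3 - 44*p^2*sin(p) - 52*p^2*cos(p) + 16*p^2*cos(2*p) + 42*p^2 - 120*p*sin(p) + 16*p*sin(2*p) + 80*p*cos(p) - 112*p*cos(2*p) + 32*p - 32*sin(p) - 56*sin(2*p) + 64*cos(p) - 128*cos(2*p)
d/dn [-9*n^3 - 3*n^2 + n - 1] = -27*n^2 - 6*n + 1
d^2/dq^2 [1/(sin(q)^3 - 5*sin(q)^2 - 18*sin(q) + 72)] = (-9*sin(q)^6 + 55*sin(q)^5 - 52*sin(q)^4 + 298*sin(q)^3 - 1722*sin(q)^2 - 1188*sin(q) + 1368)/(sin(q)^3 - 5*sin(q)^2 - 18*sin(q) + 72)^3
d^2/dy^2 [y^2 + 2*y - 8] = 2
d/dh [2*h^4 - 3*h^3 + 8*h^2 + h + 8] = 8*h^3 - 9*h^2 + 16*h + 1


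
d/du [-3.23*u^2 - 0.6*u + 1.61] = -6.46*u - 0.6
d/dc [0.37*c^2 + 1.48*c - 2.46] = 0.74*c + 1.48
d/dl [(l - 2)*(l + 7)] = 2*l + 5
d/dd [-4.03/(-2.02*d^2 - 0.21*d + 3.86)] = (-16.2812*d - 0.8463)/(2.02*d^2 + 0.21*d - 3.86)^2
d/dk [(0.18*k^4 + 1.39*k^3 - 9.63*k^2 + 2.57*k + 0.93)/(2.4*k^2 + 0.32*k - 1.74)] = (0.864*k^5 + 3.5088*k^4 - 0.363199999999999*k^3 - 16.5054*k^2 + 29.0484*k - 4.7694)/(5.76*k^4 + 1.536*k^3 - 8.2496*k^2 - 1.1136*k + 3.0276)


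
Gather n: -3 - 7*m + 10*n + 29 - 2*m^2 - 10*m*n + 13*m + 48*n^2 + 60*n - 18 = -2*m^2 + 6*m + 48*n^2 + n*(70 - 10*m) + 8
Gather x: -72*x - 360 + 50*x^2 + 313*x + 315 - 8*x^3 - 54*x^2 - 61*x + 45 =-8*x^3 - 4*x^2 + 180*x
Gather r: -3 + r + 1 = r - 2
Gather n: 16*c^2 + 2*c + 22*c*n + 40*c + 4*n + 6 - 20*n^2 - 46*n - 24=16*c^2 + 42*c - 20*n^2 + n*(22*c - 42) - 18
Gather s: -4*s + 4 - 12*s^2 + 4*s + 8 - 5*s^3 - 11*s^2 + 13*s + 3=-5*s^3 - 23*s^2 + 13*s + 15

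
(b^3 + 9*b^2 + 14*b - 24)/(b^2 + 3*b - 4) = b + 6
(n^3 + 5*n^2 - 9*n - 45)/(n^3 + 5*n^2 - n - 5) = (n^2 - 9)/(n^2 - 1)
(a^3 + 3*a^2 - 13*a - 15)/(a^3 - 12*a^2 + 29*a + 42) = (a^2 + 2*a - 15)/(a^2 - 13*a + 42)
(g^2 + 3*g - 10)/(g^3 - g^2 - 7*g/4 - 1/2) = 4*(g + 5)/(4*g^2 + 4*g + 1)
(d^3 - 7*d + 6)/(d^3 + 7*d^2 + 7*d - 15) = (d - 2)/(d + 5)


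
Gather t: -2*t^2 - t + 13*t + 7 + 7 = -2*t^2 + 12*t + 14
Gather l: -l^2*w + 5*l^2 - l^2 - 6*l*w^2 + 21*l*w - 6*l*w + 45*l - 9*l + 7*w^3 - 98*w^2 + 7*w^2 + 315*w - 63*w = l^2*(4 - w) + l*(-6*w^2 + 15*w + 36) + 7*w^3 - 91*w^2 + 252*w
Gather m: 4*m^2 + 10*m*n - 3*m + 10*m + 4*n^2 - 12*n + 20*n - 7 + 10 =4*m^2 + m*(10*n + 7) + 4*n^2 + 8*n + 3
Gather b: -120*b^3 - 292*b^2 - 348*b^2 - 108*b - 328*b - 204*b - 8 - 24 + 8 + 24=-120*b^3 - 640*b^2 - 640*b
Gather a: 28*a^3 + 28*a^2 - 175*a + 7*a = 28*a^3 + 28*a^2 - 168*a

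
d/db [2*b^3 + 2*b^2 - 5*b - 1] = 6*b^2 + 4*b - 5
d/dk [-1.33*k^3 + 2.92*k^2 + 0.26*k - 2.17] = -3.99*k^2 + 5.84*k + 0.26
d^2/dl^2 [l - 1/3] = 0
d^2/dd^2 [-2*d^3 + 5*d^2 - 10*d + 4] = 10 - 12*d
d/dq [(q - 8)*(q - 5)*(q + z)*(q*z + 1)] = z*(q - 8)*(q - 5)*(q + z) + (q - 8)*(q - 5)*(q*z + 1) + (q - 8)*(q + z)*(q*z + 1) + (q - 5)*(q + z)*(q*z + 1)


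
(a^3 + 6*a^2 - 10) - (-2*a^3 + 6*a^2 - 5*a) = 3*a^3 + 5*a - 10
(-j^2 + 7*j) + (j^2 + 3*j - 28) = 10*j - 28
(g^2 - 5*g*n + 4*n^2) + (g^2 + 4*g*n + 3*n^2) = 2*g^2 - g*n + 7*n^2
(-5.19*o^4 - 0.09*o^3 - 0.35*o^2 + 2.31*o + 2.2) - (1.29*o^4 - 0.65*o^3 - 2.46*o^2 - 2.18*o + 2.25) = -6.48*o^4 + 0.56*o^3 + 2.11*o^2 + 4.49*o - 0.0499999999999998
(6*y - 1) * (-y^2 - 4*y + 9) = -6*y^3 - 23*y^2 + 58*y - 9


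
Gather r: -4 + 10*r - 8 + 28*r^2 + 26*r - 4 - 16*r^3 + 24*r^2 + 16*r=-16*r^3 + 52*r^2 + 52*r - 16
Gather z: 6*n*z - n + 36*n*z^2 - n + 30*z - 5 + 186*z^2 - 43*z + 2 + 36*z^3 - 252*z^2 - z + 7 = -2*n + 36*z^3 + z^2*(36*n - 66) + z*(6*n - 14) + 4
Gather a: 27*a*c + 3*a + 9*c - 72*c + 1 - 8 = a*(27*c + 3) - 63*c - 7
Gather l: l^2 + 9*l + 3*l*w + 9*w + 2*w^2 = l^2 + l*(3*w + 9) + 2*w^2 + 9*w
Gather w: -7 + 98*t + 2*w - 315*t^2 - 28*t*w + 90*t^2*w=-315*t^2 + 98*t + w*(90*t^2 - 28*t + 2) - 7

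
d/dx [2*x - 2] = 2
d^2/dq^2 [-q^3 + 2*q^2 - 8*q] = 4 - 6*q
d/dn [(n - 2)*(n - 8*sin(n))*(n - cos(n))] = (2 - n)*(n - cos(n))*(8*cos(n) - 1) + (n - 2)*(n - 8*sin(n))*(sin(n) + 1) + (n - 8*sin(n))*(n - cos(n))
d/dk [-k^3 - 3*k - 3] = -3*k^2 - 3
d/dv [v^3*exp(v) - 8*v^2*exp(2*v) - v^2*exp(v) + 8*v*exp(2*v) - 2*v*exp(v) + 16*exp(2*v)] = (v^3 - 16*v^2*exp(v) + 2*v^2 - 4*v + 40*exp(v) - 2)*exp(v)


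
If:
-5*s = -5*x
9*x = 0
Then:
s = 0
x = 0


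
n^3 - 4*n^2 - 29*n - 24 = (n - 8)*(n + 1)*(n + 3)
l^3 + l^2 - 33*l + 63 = (l - 3)^2*(l + 7)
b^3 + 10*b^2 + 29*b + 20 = (b + 1)*(b + 4)*(b + 5)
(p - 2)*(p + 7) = p^2 + 5*p - 14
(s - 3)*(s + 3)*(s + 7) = s^3 + 7*s^2 - 9*s - 63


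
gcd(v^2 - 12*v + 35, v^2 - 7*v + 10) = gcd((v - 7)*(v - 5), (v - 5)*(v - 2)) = v - 5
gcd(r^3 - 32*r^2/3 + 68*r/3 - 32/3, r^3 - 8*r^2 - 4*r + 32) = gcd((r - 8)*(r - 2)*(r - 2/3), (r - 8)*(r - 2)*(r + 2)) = r^2 - 10*r + 16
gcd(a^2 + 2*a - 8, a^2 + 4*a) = a + 4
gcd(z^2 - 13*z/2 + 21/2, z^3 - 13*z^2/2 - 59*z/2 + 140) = z - 7/2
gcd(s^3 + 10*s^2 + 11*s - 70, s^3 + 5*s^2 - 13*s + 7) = s + 7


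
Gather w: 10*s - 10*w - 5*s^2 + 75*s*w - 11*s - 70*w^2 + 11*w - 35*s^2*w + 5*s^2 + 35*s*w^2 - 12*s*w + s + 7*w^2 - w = w^2*(35*s - 63) + w*(-35*s^2 + 63*s)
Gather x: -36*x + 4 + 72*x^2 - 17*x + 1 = 72*x^2 - 53*x + 5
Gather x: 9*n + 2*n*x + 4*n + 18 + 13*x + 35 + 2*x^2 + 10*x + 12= 13*n + 2*x^2 + x*(2*n + 23) + 65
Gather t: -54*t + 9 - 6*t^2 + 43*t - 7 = -6*t^2 - 11*t + 2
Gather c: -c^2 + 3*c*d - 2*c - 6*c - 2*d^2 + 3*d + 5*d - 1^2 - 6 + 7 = -c^2 + c*(3*d - 8) - 2*d^2 + 8*d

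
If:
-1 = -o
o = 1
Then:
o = 1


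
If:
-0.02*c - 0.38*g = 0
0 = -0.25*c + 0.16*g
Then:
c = 0.00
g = 0.00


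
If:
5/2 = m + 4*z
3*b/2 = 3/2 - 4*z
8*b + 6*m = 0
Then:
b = -6/17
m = 8/17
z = 69/136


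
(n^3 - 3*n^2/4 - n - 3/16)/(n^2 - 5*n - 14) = (-n^3 + 3*n^2/4 + n + 3/16)/(-n^2 + 5*n + 14)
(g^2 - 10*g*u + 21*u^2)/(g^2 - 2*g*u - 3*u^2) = (g - 7*u)/(g + u)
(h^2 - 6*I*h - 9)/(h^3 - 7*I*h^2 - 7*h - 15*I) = (h - 3*I)/(h^2 - 4*I*h + 5)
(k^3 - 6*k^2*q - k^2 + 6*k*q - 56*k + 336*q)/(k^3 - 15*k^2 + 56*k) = (k^2 - 6*k*q + 7*k - 42*q)/(k*(k - 7))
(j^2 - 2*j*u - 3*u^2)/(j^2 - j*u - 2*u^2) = (-j + 3*u)/(-j + 2*u)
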